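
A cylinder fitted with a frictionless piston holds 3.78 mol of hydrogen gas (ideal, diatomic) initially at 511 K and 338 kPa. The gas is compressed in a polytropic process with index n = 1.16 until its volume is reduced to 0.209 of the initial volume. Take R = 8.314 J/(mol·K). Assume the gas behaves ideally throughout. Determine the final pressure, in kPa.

2080 kPa

V₁ = nRT₁/P₁ = 3.78×8.314×511/338 = 47.5 L.
Polytropic n=1.16: T₂ = T₁(V₁/V₂)^(n−1) = 511×(4.78)^0.16 = 656 K; P₂ = P₁(V₁/V₂)^n = 2080 kPa.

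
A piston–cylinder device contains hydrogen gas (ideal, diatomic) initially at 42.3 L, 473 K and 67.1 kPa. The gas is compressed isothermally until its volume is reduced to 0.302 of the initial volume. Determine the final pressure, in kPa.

Isothermal: T stays 473 K; PV = const ⇒ V₂ = 12.8 L, P₂ = 222 kPa.

222 kPa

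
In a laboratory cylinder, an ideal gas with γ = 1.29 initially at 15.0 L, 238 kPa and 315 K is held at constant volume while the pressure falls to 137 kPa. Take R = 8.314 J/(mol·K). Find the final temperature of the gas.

181 K

Isochoric: V stays 15.0 L; P/T = const ⇒ T₂ = 181 K, P₂ = 137 kPa.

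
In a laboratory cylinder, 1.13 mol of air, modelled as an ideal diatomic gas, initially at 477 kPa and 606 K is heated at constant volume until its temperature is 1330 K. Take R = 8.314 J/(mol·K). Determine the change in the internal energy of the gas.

V₁ = nRT₁/P₁ = 1.13×8.314×606/477 = 11.9 L.
Isochoric: V stays 11.9 L; P/T = const ⇒ T₂ = 1330 K, P₂ = 1050 kPa.
For an ideal gas ΔU = nCvΔT with Cv = (5/2)R = 20.8 J/(mol·K).
ΔU = 1.13×20.8×(1330−606) = 17000 J.

17000 J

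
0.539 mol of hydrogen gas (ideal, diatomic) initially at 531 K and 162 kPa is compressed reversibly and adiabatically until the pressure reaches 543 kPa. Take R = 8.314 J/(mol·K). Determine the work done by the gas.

-2460 J

V₁ = nRT₁/P₁ = 0.539×8.314×531/162 = 14.7 L.
Adiabatic: T₂/T₁ = (P₂/P₁)^((γ−1)/γ) ⇒ T₂ = 531×(3.35)^0.286 = 750 K; V₂ = 6.19 L.
ΔU = nCvΔT = 0.539×20.8×(750−531) = 2460 J.
Q = 0 for an adiabatic process, so W = −ΔU = -2460 J.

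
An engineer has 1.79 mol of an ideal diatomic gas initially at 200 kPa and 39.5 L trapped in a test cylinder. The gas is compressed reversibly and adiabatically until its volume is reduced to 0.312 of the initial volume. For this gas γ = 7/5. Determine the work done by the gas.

-11700 J

T₁ = P₁V₁/(nR) = 200×39.5/(1.79×8.314) = 531 K.
Adiabatic: TV^(γ−1) = const ⇒ T₂ = 531×(3.21)^0.400 = 846 K; PV^γ = const ⇒ P₂ = 1020 kPa.
ΔU = nCvΔT = 1.79×20.8×(846−531) = 11700 J.
Q = 0 for an adiabatic process, so W = −ΔU = -11700 J.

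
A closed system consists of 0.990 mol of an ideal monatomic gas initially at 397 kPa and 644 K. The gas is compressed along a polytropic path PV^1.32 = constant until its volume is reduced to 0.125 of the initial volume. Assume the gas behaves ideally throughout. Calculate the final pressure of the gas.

6180 kPa

V₁ = nRT₁/P₁ = 0.990×8.314×644/397 = 13.4 L.
Polytropic n=1.32: T₂ = T₁(V₁/V₂)^(n−1) = 644×(8.00)^0.32 = 1250 K; P₂ = P₁(V₁/V₂)^n = 6180 kPa.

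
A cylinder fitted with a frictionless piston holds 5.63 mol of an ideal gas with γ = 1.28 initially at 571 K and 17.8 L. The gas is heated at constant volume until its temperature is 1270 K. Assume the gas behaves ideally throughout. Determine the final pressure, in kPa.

3340 kPa

P₁ = nRT₁/V₁ = 5.63×8.314×571/17.8 = 1500 kPa.
Isochoric: V stays 17.8 L; P/T = const ⇒ T₂ = 1270 K, P₂ = 3340 kPa.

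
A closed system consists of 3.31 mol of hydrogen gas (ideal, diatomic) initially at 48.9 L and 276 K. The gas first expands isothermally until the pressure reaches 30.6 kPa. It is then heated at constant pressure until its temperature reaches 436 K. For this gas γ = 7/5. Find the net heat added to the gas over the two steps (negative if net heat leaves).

27700 J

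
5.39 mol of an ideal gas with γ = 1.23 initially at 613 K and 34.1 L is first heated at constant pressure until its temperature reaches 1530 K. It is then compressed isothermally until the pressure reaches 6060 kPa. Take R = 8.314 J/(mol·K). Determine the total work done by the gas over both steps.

P₁ = nRT₁/V₁ = 5.39×8.314×613/34.1 = 806 kPa.
Step 1 — Isobaric: P stays 806 kPa; V/T = const ⇒ T₂ = 1530 K, V₂ = 85.1 L.
W = PΔV = 806×(85.1−34.1) kPa·L = 41100 J.
ΔU = nCvΔT = 5.39×36.1×(1530−613) = 179000 J.
Q = ΔU + W = nCpΔT = 220000 J.
State after step 1: P = 806 kPa, V = 85.1 L, T = 1530 K.
Step 2 — Isothermal: T stays 1530 K; PV = const ⇒ V₂ = 11.3 L, P₂ = 6060 kPa.
ΔU = 0 (ideal gas, T constant).
W = nRT ln(V₂/V₁) = 5.39×8.314×1530×ln(0.133) = -138000 J.
Q = ΔU + W = -138000 J.
Net over both steps: W = -97300 J, Q = 81400 J, ΔU = 179000 J.

-97300 J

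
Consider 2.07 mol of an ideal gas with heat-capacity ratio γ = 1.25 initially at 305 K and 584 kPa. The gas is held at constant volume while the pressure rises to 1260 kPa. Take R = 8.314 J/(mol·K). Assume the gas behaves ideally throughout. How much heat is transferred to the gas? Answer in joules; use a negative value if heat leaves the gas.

V₁ = nRT₁/P₁ = 2.07×8.314×305/584 = 8.99 L.
Isochoric: V stays 8.99 L; P/T = const ⇒ T₂ = 658 K, P₂ = 1260 kPa.
W = 0 (no volume change).
ΔU = nCvΔT = 2.07×33.3×(658−305) = 24300 J.
Q = ΔU = 24300 J.

24300 J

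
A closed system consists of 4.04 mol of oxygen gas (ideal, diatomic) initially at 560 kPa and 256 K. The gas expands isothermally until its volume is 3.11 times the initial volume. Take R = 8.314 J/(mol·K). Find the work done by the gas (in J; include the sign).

9760 J

V₁ = nRT₁/P₁ = 4.04×8.314×256/560 = 15.4 L.
Isothermal: T stays 256 K; PV = const ⇒ V₂ = 47.8 L, P₂ = 180 kPa.
W = nRT ln(V₂/V₁) = 4.04×8.314×256×ln(3.11) = 9760 J.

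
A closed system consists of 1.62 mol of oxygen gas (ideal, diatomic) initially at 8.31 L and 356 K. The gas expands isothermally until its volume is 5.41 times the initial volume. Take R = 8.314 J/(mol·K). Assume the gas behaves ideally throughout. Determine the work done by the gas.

8090 J

P₁ = nRT₁/V₁ = 1.62×8.314×356/8.31 = 577 kPa.
Isothermal: T stays 356 K; PV = const ⇒ V₂ = 45.0 L, P₂ = 107 kPa.
W = nRT ln(V₂/V₁) = 1.62×8.314×356×ln(5.41) = 8090 J.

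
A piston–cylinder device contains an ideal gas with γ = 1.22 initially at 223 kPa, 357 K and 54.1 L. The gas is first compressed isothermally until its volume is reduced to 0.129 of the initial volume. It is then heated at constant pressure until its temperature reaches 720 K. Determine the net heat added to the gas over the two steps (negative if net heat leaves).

n = P₁V₁/(RT₁) = 223×54.1/(8.314×357) = 4.06 mol.
Step 1 — Isothermal: T stays 357 K; PV = const ⇒ V₂ = 6.98 L, P₂ = 1730 kPa.
ΔU = 0 (ideal gas, T constant).
W = nRT ln(V₂/V₁) = 4.06×8.314×357×ln(0.129) = -24700 J.
Q = ΔU + W = -24700 J.
State after step 1: P = 1730 kPa, V = 6.98 L, T = 357 K.
Step 2 — Isobaric: P stays 1730 kPa; V/T = const ⇒ T₂ = 720 K, V₂ = 14.1 L.
W = PΔV = 1730×(14.1−6.98) kPa·L = 12300 J.
ΔU = nCvΔT = 4.06×37.8×(720−357) = 55800 J.
Q = ΔU + W = nCpΔT = 68000 J.
Net over both steps: W = -12400 J, Q = 43300 J, ΔU = 55800 J.

43300 J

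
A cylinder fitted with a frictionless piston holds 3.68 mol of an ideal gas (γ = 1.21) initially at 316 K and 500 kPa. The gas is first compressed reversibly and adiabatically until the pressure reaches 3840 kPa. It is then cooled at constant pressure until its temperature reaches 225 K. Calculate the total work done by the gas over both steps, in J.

-26400 J

V₁ = nRT₁/P₁ = 3.68×8.314×316/500 = 19.3 L.
Step 1 — Adiabatic: T₂/T₁ = (P₂/P₁)^((γ−1)/γ) ⇒ T₂ = 316×(7.68)^0.174 = 450 K; V₂ = 3.59 L.
ΔU = nCvΔT = 3.68×39.6×(450−316) = 19500 J.
Q = 0 for an adiabatic process, so W = −ΔU = -19500 J.
State after step 1: P = 3840 kPa, V = 3.59 L, T = 450 K.
Step 2 — Isobaric: P stays 3840 kPa; V/T = const ⇒ T₂ = 225 K, V₂ = 1.79 L.
W = PΔV = 3840×(1.79−3.59) kPa·L = -6890 J.
ΔU = nCvΔT = 3.68×39.6×(225−450) = -32800 J.
Q = ΔU + W = nCpΔT = -39700 J.
Net over both steps: W = -26400 J, Q = -39700 J, ΔU = -13300 J.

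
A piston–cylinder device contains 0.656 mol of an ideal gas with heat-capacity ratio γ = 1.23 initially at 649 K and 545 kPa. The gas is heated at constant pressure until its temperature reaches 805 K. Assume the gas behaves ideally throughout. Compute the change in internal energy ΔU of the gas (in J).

V₁ = nRT₁/P₁ = 0.656×8.314×649/545 = 6.49 L.
Isobaric: P stays 545 kPa; V/T = const ⇒ T₂ = 805 K, V₂ = 8.06 L.
For an ideal gas ΔU = nCvΔT with Cv = R/(γ−1) = 36.1 J/(mol·K).
ΔU = 0.656×36.1×(805−649) = 3700 J.

3700 J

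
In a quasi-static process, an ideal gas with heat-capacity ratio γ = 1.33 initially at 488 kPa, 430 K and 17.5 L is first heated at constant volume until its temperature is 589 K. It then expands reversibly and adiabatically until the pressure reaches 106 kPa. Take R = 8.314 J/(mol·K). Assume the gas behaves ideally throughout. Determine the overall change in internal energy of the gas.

-3430 J

n = P₁V₁/(RT₁) = 488×17.5/(8.314×430) = 2.39 mol.
Step 1 — Isochoric: V stays 17.5 L; P/T = const ⇒ T₂ = 589 K, P₂ = 668 kPa.
W = 0 (no volume change).
ΔU = nCvΔT = 2.39×25.2×(589−430) = 9570 J.
Q = ΔU = 9570 J.
State after step 1: P = 668 kPa, V = 17.5 L, T = 589 K.
Step 2 — Adiabatic: T₂/T₁ = (P₂/P₁)^((γ−1)/γ) ⇒ T₂ = 589×(0.159)^0.248 = 373 K; V₂ = 69.9 L.
ΔU = nCvΔT = 2.39×25.2×(373−589) = -13000 J.
Q = 0 for an adiabatic process, so W = −ΔU = 13000 J.
Net over both steps: W = 13000 J, Q = 9570 J, ΔU = -3430 J.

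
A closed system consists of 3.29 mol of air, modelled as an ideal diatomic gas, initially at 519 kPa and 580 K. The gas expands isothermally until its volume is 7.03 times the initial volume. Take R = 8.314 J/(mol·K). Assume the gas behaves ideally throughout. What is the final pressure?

73.8 kPa

V₁ = nRT₁/P₁ = 3.29×8.314×580/519 = 30.6 L.
Isothermal: T stays 580 K; PV = const ⇒ V₂ = 215 L, P₂ = 73.8 kPa.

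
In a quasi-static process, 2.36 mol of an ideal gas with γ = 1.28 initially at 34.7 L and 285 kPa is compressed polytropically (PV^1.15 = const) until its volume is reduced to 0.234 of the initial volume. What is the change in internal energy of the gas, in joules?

8600 J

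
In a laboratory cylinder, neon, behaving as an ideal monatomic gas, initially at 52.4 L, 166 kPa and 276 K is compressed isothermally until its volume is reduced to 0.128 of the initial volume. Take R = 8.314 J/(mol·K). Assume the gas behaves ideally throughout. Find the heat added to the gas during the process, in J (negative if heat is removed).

n = P₁V₁/(RT₁) = 166×52.4/(8.314×276) = 3.79 mol.
Isothermal: T stays 276 K; PV = const ⇒ V₂ = 6.71 L, P₂ = 1300 kPa.
ΔU = 0 (ideal gas, T constant).
W = nRT ln(V₂/V₁) = 3.79×8.314×276×ln(0.128) = -17900 J.
Q = ΔU + W = -17900 J.

-17900 J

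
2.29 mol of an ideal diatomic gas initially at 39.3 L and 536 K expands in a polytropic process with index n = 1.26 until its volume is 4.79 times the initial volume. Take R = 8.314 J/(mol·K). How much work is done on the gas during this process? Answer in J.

P₁ = nRT₁/V₁ = 2.29×8.314×536/39.3 = 260 kPa.
Polytropic n=1.26: T₂ = T₁(V₁/V₂)^(n−1) = 536×(0.209)^0.26 = 357 K; P₂ = P₁(V₁/V₂)^n = 36.1 kPa.
W = (P₁V₁−P₂V₂)/(n−1) = (260×39.3−36.1×188)/0.26 = 13100 J.
Work done on the gas = −W_by = -13100 J.

-13100 J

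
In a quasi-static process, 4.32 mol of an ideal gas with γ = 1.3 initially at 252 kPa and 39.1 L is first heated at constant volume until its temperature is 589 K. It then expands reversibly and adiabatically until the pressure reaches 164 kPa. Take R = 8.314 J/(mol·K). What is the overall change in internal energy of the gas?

20700 J

T₁ = P₁V₁/(nR) = 252×39.1/(4.32×8.314) = 274 K.
Step 1 — Isochoric: V stays 39.1 L; P/T = const ⇒ T₂ = 589 K, P₂ = 541 kPa.
W = 0 (no volume change).
ΔU = nCvΔT = 4.32×27.7×(589−274) = 37700 J.
Q = ΔU = 37700 J.
State after step 1: P = 541 kPa, V = 39.1 L, T = 589 K.
Step 2 — Adiabatic: T₂/T₁ = (P₂/P₁)^((γ−1)/γ) ⇒ T₂ = 589×(0.303)^0.231 = 447 K; V₂ = 97.9 L.
ΔU = nCvΔT = 4.32×27.7×(447−589) = -17000 J.
Q = 0 for an adiabatic process, so W = −ΔU = 17000 J.
Net over both steps: W = 17000 J, Q = 37700 J, ΔU = 20700 J.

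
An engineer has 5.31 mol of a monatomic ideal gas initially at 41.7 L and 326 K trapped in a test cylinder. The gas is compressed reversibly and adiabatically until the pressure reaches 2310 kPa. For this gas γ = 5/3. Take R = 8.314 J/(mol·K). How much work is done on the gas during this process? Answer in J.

24600 J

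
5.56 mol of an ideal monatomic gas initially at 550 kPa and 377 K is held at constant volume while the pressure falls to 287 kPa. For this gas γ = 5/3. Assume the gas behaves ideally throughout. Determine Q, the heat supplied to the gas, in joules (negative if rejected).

-12500 J

V₁ = nRT₁/P₁ = 5.56×8.314×377/550 = 31.7 L.
Isochoric: V stays 31.7 L; P/T = const ⇒ T₂ = 197 K, P₂ = 287 kPa.
W = 0 (no volume change).
ΔU = nCvΔT = 5.56×12.5×(197−377) = -12500 J.
Q = ΔU = -12500 J.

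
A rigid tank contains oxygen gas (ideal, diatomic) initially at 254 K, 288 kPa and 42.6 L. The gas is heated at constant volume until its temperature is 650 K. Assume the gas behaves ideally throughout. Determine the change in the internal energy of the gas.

47800 J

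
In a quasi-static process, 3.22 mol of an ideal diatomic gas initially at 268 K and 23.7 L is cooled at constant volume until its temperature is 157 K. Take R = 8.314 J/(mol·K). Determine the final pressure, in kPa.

177 kPa

P₁ = nRT₁/V₁ = 3.22×8.314×268/23.7 = 303 kPa.
Isochoric: V stays 23.7 L; P/T = const ⇒ T₂ = 157 K, P₂ = 177 kPa.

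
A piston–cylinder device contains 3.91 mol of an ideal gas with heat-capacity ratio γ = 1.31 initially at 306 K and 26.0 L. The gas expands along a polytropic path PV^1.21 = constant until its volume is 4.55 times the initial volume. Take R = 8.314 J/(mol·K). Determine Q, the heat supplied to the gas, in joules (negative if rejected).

4160 J

P₁ = nRT₁/V₁ = 3.91×8.314×306/26.0 = 383 kPa.
Polytropic n=1.21: T₂ = T₁(V₁/V₂)^(n−1) = 306×(0.220)^0.21 = 223 K; P₂ = P₁(V₁/V₂)^n = 61.2 kPa.
W = (P₁V₁−P₂V₂)/(n−1) = (383×26.0−61.2×118)/0.21 = 12900 J.
ΔU = nCvΔT = 3.91×26.8×(223−306) = -8740 J.
Q = ΔU + W = 4160 J.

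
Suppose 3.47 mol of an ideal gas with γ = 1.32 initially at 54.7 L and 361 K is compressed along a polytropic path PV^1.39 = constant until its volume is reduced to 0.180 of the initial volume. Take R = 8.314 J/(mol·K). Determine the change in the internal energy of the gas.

P₁ = nRT₁/V₁ = 3.47×8.314×361/54.7 = 190 kPa.
Polytropic n=1.39: T₂ = T₁(V₁/V₂)^(n−1) = 361×(5.56)^0.39 = 705 K; P₂ = P₁(V₁/V₂)^n = 2060 kPa.
For an ideal gas ΔU = nCvΔT with Cv = R/(γ−1) = 26.0 J/(mol·K).
ΔU = 3.47×26.0×(705−361) = 31000 J.

31000 J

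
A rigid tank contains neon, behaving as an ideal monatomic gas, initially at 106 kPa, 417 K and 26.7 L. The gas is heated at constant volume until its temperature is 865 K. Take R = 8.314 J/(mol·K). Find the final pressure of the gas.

Isochoric: V stays 26.7 L; P/T = const ⇒ T₂ = 865 K, P₂ = 220 kPa.

220 kPa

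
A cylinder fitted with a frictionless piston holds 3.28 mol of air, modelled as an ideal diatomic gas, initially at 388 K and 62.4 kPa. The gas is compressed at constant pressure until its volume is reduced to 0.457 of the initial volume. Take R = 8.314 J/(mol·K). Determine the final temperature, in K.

177 K

V₁ = nRT₁/P₁ = 3.28×8.314×388/62.4 = 170 L.
Isobaric: P stays 62.4 kPa; V/T = const ⇒ T₂ = 177 K, V₂ = 77.5 L.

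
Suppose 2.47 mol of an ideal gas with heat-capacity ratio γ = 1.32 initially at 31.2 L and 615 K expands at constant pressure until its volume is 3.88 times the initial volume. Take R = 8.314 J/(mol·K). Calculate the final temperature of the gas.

P₁ = nRT₁/V₁ = 2.47×8.314×615/31.2 = 405 kPa.
Isobaric: P stays 405 kPa; V/T = const ⇒ T₂ = 2390 K, V₂ = 121 L.

2390 K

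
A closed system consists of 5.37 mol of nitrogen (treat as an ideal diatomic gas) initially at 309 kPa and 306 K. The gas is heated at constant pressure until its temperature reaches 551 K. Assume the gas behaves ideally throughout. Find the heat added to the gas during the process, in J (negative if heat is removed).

38300 J

V₁ = nRT₁/P₁ = 5.37×8.314×306/309 = 44.2 L.
Isobaric: P stays 309 kPa; V/T = const ⇒ T₂ = 551 K, V₂ = 79.6 L.
W = PΔV = 309×(79.6−44.2) kPa·L = 10900 J.
ΔU = nCvΔT = 5.37×20.8×(551−306) = 27300 J.
Q = ΔU + W = nCpΔT = 38300 J.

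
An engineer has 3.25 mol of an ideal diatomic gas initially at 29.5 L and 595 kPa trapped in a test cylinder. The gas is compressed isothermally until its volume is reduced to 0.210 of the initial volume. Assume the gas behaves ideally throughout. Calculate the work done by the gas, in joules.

-27400 J

T₁ = P₁V₁/(nR) = 595×29.5/(3.25×8.314) = 650 K.
Isothermal: T stays 650 K; PV = const ⇒ V₂ = 6.19 L, P₂ = 2830 kPa.
W = nRT ln(V₂/V₁) = 3.25×8.314×650×ln(0.210) = -27400 J.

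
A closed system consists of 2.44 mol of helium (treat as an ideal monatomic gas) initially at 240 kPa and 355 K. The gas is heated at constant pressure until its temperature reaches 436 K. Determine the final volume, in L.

V₁ = nRT₁/P₁ = 2.44×8.314×355/240 = 30.0 L.
Isobaric: P stays 240 kPa; V/T = const ⇒ T₂ = 436 K, V₂ = 36.9 L.

36.9 L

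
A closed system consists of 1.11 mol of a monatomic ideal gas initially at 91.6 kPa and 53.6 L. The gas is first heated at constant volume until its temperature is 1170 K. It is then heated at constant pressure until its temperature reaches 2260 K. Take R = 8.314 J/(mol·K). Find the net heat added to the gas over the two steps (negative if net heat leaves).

T₁ = P₁V₁/(nR) = 91.6×53.6/(1.11×8.314) = 532 K.
Step 1 — Isochoric: V stays 53.6 L; P/T = const ⇒ T₂ = 1170 K, P₂ = 201 kPa.
W = 0 (no volume change).
ΔU = nCvΔT = 1.11×12.5×(1170−532) = 8830 J.
Q = ΔU = 8830 J.
State after step 1: P = 201 kPa, V = 53.6 L, T = 1170 K.
Step 2 — Isobaric: P stays 201 kPa; V/T = const ⇒ T₂ = 2260 K, V₂ = 104 L.
W = PΔV = 201×(104−53.6) kPa·L = 10100 J.
ΔU = nCvΔT = 1.11×12.5×(2260−1170) = 15100 J.
Q = ΔU + W = nCpΔT = 25100 J.
Net over both steps: W = 10100 J, Q = 34000 J, ΔU = 23900 J.

34000 J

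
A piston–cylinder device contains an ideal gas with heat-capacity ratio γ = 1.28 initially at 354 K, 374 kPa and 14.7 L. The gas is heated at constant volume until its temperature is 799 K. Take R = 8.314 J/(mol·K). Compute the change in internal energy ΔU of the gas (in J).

24700 J

n = P₁V₁/(RT₁) = 374×14.7/(8.314×354) = 1.87 mol.
Isochoric: V stays 14.7 L; P/T = const ⇒ T₂ = 799 K, P₂ = 844 kPa.
For an ideal gas ΔU = nCvΔT with Cv = R/(γ−1) = 29.7 J/(mol·K).
ΔU = 1.87×29.7×(799−354) = 24700 J.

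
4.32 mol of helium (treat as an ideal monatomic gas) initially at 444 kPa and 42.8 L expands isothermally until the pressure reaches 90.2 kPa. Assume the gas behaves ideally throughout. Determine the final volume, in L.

T₁ = P₁V₁/(nR) = 444×42.8/(4.32×8.314) = 529 K.
Isothermal: T stays 529 K; PV = const ⇒ V₂ = 211 L, P₂ = 90.2 kPa.

211 L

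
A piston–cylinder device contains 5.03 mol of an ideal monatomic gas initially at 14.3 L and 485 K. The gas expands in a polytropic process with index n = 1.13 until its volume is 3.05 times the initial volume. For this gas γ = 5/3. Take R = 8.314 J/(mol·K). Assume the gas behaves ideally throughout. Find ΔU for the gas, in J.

P₁ = nRT₁/V₁ = 5.03×8.314×485/14.3 = 1420 kPa.
Polytropic n=1.13: T₂ = T₁(V₁/V₂)^(n−1) = 485×(0.328)^0.13 = 420 K; P₂ = P₁(V₁/V₂)^n = 402 kPa.
For an ideal gas ΔU = nCvΔT with Cv = (3/2)R = 12.5 J/(mol·K).
ΔU = 5.03×12.5×(420−485) = -4110 J.

-4110 J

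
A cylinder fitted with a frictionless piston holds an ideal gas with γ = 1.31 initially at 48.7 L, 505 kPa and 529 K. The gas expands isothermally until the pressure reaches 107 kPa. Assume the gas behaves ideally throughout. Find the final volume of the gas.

230 L

Isothermal: T stays 529 K; PV = const ⇒ V₂ = 230 L, P₂ = 107 kPa.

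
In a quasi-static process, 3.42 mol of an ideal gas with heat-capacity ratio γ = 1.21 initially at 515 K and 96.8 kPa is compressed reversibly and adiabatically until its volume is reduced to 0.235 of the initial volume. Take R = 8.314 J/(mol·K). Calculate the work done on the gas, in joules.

V₁ = nRT₁/P₁ = 3.42×8.314×515/96.8 = 151 L.
Adiabatic: TV^(γ−1) = const ⇒ T₂ = 515×(4.26)^0.210 = 698 K; PV^γ = const ⇒ P₂ = 558 kPa.
ΔU = nCvΔT = 3.42×39.6×(698−515) = 24800 J.
Q = 0 for an adiabatic process, so W = −ΔU = -24800 J.
Work done on the gas = −W_by = 24800 J.

24800 J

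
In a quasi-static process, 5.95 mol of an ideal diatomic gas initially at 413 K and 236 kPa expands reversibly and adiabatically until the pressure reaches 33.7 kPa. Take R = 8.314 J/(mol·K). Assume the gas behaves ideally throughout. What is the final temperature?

237 K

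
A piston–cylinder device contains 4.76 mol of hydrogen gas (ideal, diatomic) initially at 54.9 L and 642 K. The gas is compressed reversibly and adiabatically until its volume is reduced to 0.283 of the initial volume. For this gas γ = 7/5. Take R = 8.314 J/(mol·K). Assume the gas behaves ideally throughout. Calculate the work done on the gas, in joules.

P₁ = nRT₁/V₁ = 4.76×8.314×642/54.9 = 463 kPa.
Adiabatic: TV^(γ−1) = const ⇒ T₂ = 642×(3.53)^0.400 = 1060 K; PV^γ = const ⇒ P₂ = 2710 kPa.
ΔU = nCvΔT = 4.76×20.8×(1060−642) = 41700 J.
Q = 0 for an adiabatic process, so W = −ΔU = -41700 J.
Work done on the gas = −W_by = 41700 J.

41700 J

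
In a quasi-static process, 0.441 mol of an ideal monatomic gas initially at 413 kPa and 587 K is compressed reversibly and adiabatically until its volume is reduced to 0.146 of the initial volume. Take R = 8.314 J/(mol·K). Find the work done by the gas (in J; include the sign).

V₁ = nRT₁/P₁ = 0.441×8.314×587/413 = 5.21 L.
Adiabatic: TV^(γ−1) = const ⇒ T₂ = 587×(6.85)^0.667 = 2120 K; PV^γ = const ⇒ P₂ = 10200 kPa.
ΔU = nCvΔT = 0.441×12.5×(2120−587) = 8410 J.
Q = 0 for an adiabatic process, so W = −ΔU = -8410 J.

-8410 J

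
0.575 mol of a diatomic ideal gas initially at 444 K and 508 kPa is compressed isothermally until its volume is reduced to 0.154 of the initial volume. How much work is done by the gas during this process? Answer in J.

-3970 J

V₁ = nRT₁/P₁ = 0.575×8.314×444/508 = 4.18 L.
Isothermal: T stays 444 K; PV = const ⇒ V₂ = 0.643 L, P₂ = 3300 kPa.
W = nRT ln(V₂/V₁) = 0.575×8.314×444×ln(0.154) = -3970 J.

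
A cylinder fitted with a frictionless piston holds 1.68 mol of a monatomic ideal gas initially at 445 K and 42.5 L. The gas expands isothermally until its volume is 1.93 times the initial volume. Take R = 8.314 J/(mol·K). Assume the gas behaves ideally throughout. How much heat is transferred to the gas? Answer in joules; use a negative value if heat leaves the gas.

4090 J

P₁ = nRT₁/V₁ = 1.68×8.314×445/42.5 = 146 kPa.
Isothermal: T stays 445 K; PV = const ⇒ V₂ = 82.0 L, P₂ = 75.8 kPa.
ΔU = 0 (ideal gas, T constant).
W = nRT ln(V₂/V₁) = 1.68×8.314×445×ln(1.93) = 4090 J.
Q = ΔU + W = 4090 J.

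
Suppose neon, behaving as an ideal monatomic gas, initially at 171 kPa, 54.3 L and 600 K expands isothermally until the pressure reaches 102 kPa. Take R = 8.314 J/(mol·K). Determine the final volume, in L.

Isothermal: T stays 600 K; PV = const ⇒ V₂ = 91.0 L, P₂ = 102 kPa.

91.0 L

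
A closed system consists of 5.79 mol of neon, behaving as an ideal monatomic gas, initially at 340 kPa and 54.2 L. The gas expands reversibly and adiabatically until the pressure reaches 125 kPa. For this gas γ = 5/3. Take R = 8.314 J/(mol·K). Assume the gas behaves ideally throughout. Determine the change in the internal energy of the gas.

T₁ = P₁V₁/(nR) = 340×54.2/(5.79×8.314) = 383 K.
Adiabatic: T₂/T₁ = (P₂/P₁)^((γ−1)/γ) ⇒ T₂ = 383×(0.368)^0.400 = 257 K; V₂ = 98.8 L.
For an ideal gas ΔU = nCvΔT with Cv = (3/2)R = 12.5 J/(mol·K).
ΔU = 5.79×12.5×(257−383) = -9120 J.

-9120 J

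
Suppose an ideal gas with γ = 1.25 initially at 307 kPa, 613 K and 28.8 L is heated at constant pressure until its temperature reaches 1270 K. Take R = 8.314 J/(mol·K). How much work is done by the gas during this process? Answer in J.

9480 J

n = P₁V₁/(RT₁) = 307×28.8/(8.314×613) = 1.73 mol.
Isobaric: P stays 307 kPa; V/T = const ⇒ T₂ = 1270 K, V₂ = 59.7 L.
W = PΔV = 307×(59.7−28.8) kPa·L = 9480 J.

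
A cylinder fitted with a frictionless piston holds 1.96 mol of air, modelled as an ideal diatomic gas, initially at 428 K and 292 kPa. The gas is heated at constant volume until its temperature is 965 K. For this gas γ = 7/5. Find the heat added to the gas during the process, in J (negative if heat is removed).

21900 J

V₁ = nRT₁/P₁ = 1.96×8.314×428/292 = 23.9 L.
Isochoric: V stays 23.9 L; P/T = const ⇒ T₂ = 965 K, P₂ = 658 kPa.
W = 0 (no volume change).
ΔU = nCvΔT = 1.96×20.8×(965−428) = 21900 J.
Q = ΔU = 21900 J.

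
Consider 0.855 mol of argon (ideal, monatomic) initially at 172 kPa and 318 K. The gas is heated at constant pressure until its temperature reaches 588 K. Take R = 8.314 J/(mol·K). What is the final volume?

V₁ = nRT₁/P₁ = 0.855×8.314×318/172 = 13.1 L.
Isobaric: P stays 172 kPa; V/T = const ⇒ T₂ = 588 K, V₂ = 24.3 L.

24.3 L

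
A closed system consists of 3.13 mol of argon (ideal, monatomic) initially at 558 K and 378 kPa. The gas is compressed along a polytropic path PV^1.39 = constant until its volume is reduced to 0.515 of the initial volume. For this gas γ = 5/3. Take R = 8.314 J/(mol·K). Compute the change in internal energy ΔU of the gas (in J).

6430 J

V₁ = nRT₁/P₁ = 3.13×8.314×558/378 = 38.4 L.
Polytropic n=1.39: T₂ = T₁(V₁/V₂)^(n−1) = 558×(1.94)^0.39 = 723 K; P₂ = P₁(V₁/V₂)^n = 951 kPa.
For an ideal gas ΔU = nCvΔT with Cv = (3/2)R = 12.5 J/(mol·K).
ΔU = 3.13×12.5×(723−558) = 6430 J.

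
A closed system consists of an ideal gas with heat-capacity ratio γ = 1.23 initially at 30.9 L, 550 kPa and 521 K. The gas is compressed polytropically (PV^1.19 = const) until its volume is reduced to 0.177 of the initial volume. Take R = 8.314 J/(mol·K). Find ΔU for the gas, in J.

n = P₁V₁/(RT₁) = 550×30.9/(8.314×521) = 3.92 mol.
Polytropic n=1.19: T₂ = T₁(V₁/V₂)^(n−1) = 521×(5.65)^0.19 = 724 K; P₂ = P₁(V₁/V₂)^n = 4320 kPa.
For an ideal gas ΔU = nCvΔT with Cv = R/(γ−1) = 36.1 J/(mol·K).
ΔU = 3.92×36.1×(724−521) = 28800 J.

28800 J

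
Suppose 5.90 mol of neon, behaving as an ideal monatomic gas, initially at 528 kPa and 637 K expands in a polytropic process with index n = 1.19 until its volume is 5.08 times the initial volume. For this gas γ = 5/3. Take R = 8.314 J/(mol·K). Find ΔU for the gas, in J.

-12500 J

V₁ = nRT₁/P₁ = 5.90×8.314×637/528 = 59.2 L.
Polytropic n=1.19: T₂ = T₁(V₁/V₂)^(n−1) = 637×(0.197)^0.19 = 468 K; P₂ = P₁(V₁/V₂)^n = 76.3 kPa.
For an ideal gas ΔU = nCvΔT with Cv = (3/2)R = 12.5 J/(mol·K).
ΔU = 5.90×12.5×(468−637) = -12500 J.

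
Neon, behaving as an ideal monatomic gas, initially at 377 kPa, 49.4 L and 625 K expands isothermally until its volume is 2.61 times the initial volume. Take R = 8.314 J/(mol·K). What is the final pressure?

144 kPa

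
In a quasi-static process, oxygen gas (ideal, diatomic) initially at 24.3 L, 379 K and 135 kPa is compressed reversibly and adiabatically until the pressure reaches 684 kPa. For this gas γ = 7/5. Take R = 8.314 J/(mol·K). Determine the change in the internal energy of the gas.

n = P₁V₁/(RT₁) = 135×24.3/(8.314×379) = 1.04 mol.
Adiabatic: T₂/T₁ = (P₂/P₁)^((γ−1)/γ) ⇒ T₂ = 379×(5.07)^0.286 = 603 K; V₂ = 7.62 L.
For an ideal gas ΔU = nCvΔT with Cv = (5/2)R = 20.8 J/(mol·K).
ΔU = 1.04×20.8×(603−379) = 4840 J.

4840 J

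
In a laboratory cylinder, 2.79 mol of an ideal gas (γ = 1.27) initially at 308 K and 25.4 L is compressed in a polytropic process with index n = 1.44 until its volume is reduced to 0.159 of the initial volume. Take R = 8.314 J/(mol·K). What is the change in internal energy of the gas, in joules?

P₁ = nRT₁/V₁ = 2.79×8.314×308/25.4 = 281 kPa.
Polytropic n=1.44: T₂ = T₁(V₁/V₂)^(n−1) = 308×(6.29)^0.44 = 692 K; P₂ = P₁(V₁/V₂)^n = 3970 kPa.
For an ideal gas ΔU = nCvΔT with Cv = R/(γ−1) = 30.8 J/(mol·K).
ΔU = 2.79×30.8×(692−308) = 33000 J.

33000 J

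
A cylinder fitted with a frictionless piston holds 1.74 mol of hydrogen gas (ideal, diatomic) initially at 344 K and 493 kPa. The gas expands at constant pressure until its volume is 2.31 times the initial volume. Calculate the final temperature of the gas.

V₁ = nRT₁/P₁ = 1.74×8.314×344/493 = 10.1 L.
Isobaric: P stays 493 kPa; V/T = const ⇒ T₂ = 795 K, V₂ = 23.3 L.

795 K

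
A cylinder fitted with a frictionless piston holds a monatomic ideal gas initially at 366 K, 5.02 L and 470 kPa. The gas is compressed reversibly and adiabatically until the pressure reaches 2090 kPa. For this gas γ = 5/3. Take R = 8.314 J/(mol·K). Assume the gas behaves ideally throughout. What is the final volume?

Adiabatic: T₂/T₁ = (P₂/P₁)^((γ−1)/γ) ⇒ T₂ = 366×(4.45)^0.400 = 665 K; V₂ = 2.05 L.

2.05 L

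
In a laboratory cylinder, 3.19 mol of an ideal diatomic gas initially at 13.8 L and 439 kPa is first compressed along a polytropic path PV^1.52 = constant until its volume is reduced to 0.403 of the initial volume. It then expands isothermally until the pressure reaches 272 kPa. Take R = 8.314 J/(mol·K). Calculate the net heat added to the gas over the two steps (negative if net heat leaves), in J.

20200 J

T₁ = P₁V₁/(nR) = 439×13.8/(3.19×8.314) = 228 K.
Step 1 — Polytropic n=1.52: T₂ = T₁(V₁/V₂)^(n−1) = 228×(2.48)^0.52 = 366 K; P₂ = P₁(V₁/V₂)^n = 1750 kPa.
W = (P₁V₁−P₂V₂)/(n−1) = (439×13.8−1750×5.56)/0.52 = -7040 J.
ΔU = nCvΔT = 3.19×20.8×(366−228) = 9150 J.
Q = ΔU + W = 2110 J.
State after step 1: P = 1750 kPa, V = 5.56 L, T = 366 K.
Step 2 — Isothermal: T stays 366 K; PV = const ⇒ V₂ = 35.7 L, P₂ = 272 kPa.
ΔU = 0 (ideal gas, T constant).
W = nRT ln(V₂/V₁) = 3.19×8.314×366×ln(6.42) = 18100 J.
Q = ΔU + W = 18100 J.
Net over both steps: W = 11000 J, Q = 20200 J, ΔU = 9150 J.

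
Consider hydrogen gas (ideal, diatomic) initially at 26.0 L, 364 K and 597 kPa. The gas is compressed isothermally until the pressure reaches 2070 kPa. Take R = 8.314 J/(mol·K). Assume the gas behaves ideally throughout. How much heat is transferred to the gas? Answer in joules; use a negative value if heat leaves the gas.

-19300 J

n = P₁V₁/(RT₁) = 597×26.0/(8.314×364) = 5.13 mol.
Isothermal: T stays 364 K; PV = const ⇒ V₂ = 7.50 L, P₂ = 2070 kPa.
ΔU = 0 (ideal gas, T constant).
W = nRT ln(V₂/V₁) = 5.13×8.314×364×ln(0.288) = -19300 J.
Q = ΔU + W = -19300 J.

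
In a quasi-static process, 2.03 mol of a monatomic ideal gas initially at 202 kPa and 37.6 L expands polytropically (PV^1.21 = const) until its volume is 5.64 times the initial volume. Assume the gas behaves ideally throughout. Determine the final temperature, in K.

T₁ = P₁V₁/(nR) = 202×37.6/(2.03×8.314) = 450 K.
Polytropic n=1.21: T₂ = T₁(V₁/V₂)^(n−1) = 450×(0.177)^0.21 = 313 K; P₂ = P₁(V₁/V₂)^n = 24.9 kPa.

313 K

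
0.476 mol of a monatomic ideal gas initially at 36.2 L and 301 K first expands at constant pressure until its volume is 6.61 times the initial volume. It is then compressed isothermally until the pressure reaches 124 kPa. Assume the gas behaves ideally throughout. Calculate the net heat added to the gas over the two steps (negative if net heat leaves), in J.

P₁ = nRT₁/V₁ = 0.476×8.314×301/36.2 = 32.9 kPa.
Step 1 — Isobaric: P stays 32.9 kPa; V/T = const ⇒ T₂ = 1990 K, V₂ = 239 L.
W = PΔV = 32.9×(239−36.2) kPa·L = 6680 J.
ΔU = nCvΔT = 0.476×12.5×(1990−301) = 10000 J.
Q = ΔU + W = nCpΔT = 16700 J.
State after step 1: P = 32.9 kPa, V = 239 L, T = 1990 K.
Step 2 — Isothermal: T stays 1990 K; PV = const ⇒ V₂ = 63.5 L, P₂ = 124 kPa.
ΔU = 0 (ideal gas, T constant).
W = nRT ln(V₂/V₁) = 0.476×8.314×1990×ln(0.265) = -10400 J.
Q = ΔU + W = -10400 J.
Net over both steps: W = -3760 J, Q = 6260 J, ΔU = 10000 J.

6260 J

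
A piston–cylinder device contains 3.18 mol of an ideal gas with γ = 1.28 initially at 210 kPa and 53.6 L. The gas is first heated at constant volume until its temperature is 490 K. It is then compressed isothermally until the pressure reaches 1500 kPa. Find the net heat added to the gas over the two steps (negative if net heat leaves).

-17600 J

T₁ = P₁V₁/(nR) = 210×53.6/(3.18×8.314) = 426 K.
Step 1 — Isochoric: V stays 53.6 L; P/T = const ⇒ T₂ = 490 K, P₂ = 242 kPa.
W = 0 (no volume change).
ΔU = nCvΔT = 3.18×29.7×(490−426) = 6070 J.
Q = ΔU = 6070 J.
State after step 1: P = 242 kPa, V = 53.6 L, T = 490 K.
Step 2 — Isothermal: T stays 490 K; PV = const ⇒ V₂ = 8.64 L, P₂ = 1500 kPa.
ΔU = 0 (ideal gas, T constant).
W = nRT ln(V₂/V₁) = 3.18×8.314×490×ln(0.161) = -23600 J.
Q = ΔU + W = -23600 J.
Net over both steps: W = -23600 J, Q = -17600 J, ΔU = 6070 J.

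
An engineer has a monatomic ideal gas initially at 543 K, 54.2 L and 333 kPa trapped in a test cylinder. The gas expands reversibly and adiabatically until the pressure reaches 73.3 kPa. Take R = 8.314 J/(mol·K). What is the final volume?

Adiabatic: T₂/T₁ = (P₂/P₁)^((γ−1)/γ) ⇒ T₂ = 543×(0.220)^0.400 = 296 K; V₂ = 134 L.

134 L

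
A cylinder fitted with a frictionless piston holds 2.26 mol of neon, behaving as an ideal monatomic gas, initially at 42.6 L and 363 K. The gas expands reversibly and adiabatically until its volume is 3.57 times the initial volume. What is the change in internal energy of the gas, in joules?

-5850 J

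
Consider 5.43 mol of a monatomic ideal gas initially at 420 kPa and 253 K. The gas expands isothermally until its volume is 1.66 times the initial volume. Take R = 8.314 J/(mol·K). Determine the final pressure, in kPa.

253 kPa

V₁ = nRT₁/P₁ = 5.43×8.314×253/420 = 27.2 L.
Isothermal: T stays 253 K; PV = const ⇒ V₂ = 45.1 L, P₂ = 253 kPa.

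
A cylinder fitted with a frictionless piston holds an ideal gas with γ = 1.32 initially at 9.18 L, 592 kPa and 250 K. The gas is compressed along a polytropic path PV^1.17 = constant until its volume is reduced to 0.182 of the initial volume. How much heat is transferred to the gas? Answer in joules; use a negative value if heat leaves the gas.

-5030 J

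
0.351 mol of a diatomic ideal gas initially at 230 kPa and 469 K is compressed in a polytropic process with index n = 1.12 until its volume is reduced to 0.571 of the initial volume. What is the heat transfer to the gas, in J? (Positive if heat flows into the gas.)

-555 J

V₁ = nRT₁/P₁ = 0.351×8.314×469/230 = 5.95 L.
Polytropic n=1.12: T₂ = T₁(V₁/V₂)^(n−1) = 469×(1.75)^0.12 = 502 K; P₂ = P₁(V₁/V₂)^n = 431 kPa.
W = (P₁V₁−P₂V₂)/(n−1) = (230×5.95−431×3.40)/0.12 = -793 J.
ΔU = nCvΔT = 0.351×20.8×(502−469) = 238 J.
Q = ΔU + W = -555 J.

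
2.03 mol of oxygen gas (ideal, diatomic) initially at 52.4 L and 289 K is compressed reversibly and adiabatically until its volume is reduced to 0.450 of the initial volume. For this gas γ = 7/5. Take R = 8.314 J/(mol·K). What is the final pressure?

285 kPa

P₁ = nRT₁/V₁ = 2.03×8.314×289/52.4 = 93.1 kPa.
Adiabatic: TV^(γ−1) = const ⇒ T₂ = 289×(2.22)^0.400 = 398 K; PV^γ = const ⇒ P₂ = 285 kPa.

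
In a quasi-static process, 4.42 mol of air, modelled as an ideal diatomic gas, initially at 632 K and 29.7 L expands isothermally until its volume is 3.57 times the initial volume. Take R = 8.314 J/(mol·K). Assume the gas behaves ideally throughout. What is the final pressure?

219 kPa

P₁ = nRT₁/V₁ = 4.42×8.314×632/29.7 = 782 kPa.
Isothermal: T stays 632 K; PV = const ⇒ V₂ = 106 L, P₂ = 219 kPa.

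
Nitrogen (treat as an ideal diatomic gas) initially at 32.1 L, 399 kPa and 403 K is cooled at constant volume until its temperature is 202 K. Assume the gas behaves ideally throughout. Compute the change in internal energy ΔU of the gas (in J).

n = P₁V₁/(RT₁) = 399×32.1/(8.314×403) = 3.82 mol.
Isochoric: V stays 32.1 L; P/T = const ⇒ T₂ = 202 K, P₂ = 200 kPa.
For an ideal gas ΔU = nCvΔT with Cv = (5/2)R = 20.8 J/(mol·K).
ΔU = 3.82×20.8×(202−403) = -16000 J.

-16000 J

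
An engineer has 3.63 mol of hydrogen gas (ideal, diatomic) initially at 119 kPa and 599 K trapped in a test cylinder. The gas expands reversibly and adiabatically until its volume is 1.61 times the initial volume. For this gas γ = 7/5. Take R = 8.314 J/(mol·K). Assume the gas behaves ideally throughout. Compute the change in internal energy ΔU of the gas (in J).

-7840 J

V₁ = nRT₁/P₁ = 3.63×8.314×599/119 = 152 L.
Adiabatic: TV^(γ−1) = const ⇒ T₂ = 599×(0.621)^0.400 = 495 K; PV^γ = const ⇒ P₂ = 61.1 kPa.
For an ideal gas ΔU = nCvΔT with Cv = (5/2)R = 20.8 J/(mol·K).
ΔU = 3.63×20.8×(495−599) = -7840 J.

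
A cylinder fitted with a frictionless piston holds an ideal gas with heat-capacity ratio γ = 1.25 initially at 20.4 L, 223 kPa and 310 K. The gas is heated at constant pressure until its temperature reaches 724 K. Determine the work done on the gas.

-6080 J

n = P₁V₁/(RT₁) = 223×20.4/(8.314×310) = 1.77 mol.
Isobaric: P stays 223 kPa; V/T = const ⇒ T₂ = 724 K, V₂ = 47.6 L.
W = PΔV = 223×(47.6−20.4) kPa·L = 6080 J.
Work done on the gas = −W_by = -6080 J.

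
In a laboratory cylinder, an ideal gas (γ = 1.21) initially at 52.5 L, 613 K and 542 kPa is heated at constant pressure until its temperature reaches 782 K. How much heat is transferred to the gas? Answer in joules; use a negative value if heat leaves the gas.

n = P₁V₁/(RT₁) = 542×52.5/(8.314×613) = 5.58 mol.
Isobaric: P stays 542 kPa; V/T = const ⇒ T₂ = 782 K, V₂ = 67.0 L.
W = PΔV = 542×(67.0−52.5) kPa·L = 7840 J.
ΔU = nCvΔT = 5.58×39.6×(782−613) = 37400 J.
Q = ΔU + W = nCpΔT = 45200 J.

45200 J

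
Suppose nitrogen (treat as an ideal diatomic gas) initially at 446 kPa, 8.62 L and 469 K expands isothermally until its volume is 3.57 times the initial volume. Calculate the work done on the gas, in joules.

n = P₁V₁/(RT₁) = 446×8.62/(8.314×469) = 0.986 mol.
Isothermal: T stays 469 K; PV = const ⇒ V₂ = 30.8 L, P₂ = 125 kPa.
W = nRT ln(V₂/V₁) = 0.986×8.314×469×ln(3.57) = 4890 J.
Work done on the gas = −W_by = -4890 J.

-4890 J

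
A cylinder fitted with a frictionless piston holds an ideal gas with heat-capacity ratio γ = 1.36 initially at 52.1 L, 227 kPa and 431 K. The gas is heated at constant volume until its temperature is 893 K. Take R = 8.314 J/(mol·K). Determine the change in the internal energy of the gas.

35200 J

n = P₁V₁/(RT₁) = 227×52.1/(8.314×431) = 3.30 mol.
Isochoric: V stays 52.1 L; P/T = const ⇒ T₂ = 893 K, P₂ = 470 kPa.
For an ideal gas ΔU = nCvΔT with Cv = R/(γ−1) = 23.1 J/(mol·K).
ΔU = 3.30×23.1×(893−431) = 35200 J.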